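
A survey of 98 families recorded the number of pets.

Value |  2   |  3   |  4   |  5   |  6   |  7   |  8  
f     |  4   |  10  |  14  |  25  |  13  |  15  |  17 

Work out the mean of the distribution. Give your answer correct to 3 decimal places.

5.490

Values: 2, 3, 4, 5, 6, 7, 8
Σfx = 4×2 + 10×3 + 14×4 + 25×5 + 13×6 + 15×7 + 17×8 = 538
n = Σf = 98
Mean = 538 / 98 = 5.4898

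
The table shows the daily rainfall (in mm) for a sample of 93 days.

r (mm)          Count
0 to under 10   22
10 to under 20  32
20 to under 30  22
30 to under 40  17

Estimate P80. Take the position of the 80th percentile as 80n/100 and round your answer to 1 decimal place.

Cumulative frequencies: 22, 54, 76, 93
n = 93; position = 80n/100 = 74.4.
This falls in the class 20 to under 30: L = 20, F = 54, f = 22, h = 10.
80th percentile ≈ 20 + ((74.4 − 54) / 22) × 10 = 29.2727

29.3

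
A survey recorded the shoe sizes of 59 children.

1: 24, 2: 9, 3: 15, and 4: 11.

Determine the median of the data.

2

Cumulative frequencies: 24, 33, 48, 59
n = 59, so the median is the value in position (n+1)/2 = 30.
Position 30 falls at value 2.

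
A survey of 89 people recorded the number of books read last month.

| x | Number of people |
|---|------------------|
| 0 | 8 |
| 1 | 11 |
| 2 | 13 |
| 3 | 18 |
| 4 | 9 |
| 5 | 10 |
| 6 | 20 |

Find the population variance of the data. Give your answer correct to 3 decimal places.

3.909

Values: 0, 1, 2, 3, 4, 5, 6
n = 89, Σfx = 297, mean = 3.3371
Σfx² = 1339
Σf(x − x̄)² = Σfx² − (Σfx)²/n = 1339 − 297²/89 = 347.8876
Population variance = 347.8876 / 89 = 3.9088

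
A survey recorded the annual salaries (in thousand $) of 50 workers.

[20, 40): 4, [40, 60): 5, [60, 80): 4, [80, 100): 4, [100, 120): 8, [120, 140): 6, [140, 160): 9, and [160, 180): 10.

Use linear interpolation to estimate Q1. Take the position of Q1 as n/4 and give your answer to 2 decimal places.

Cumulative frequencies: 4, 9, 13, 17, 25, 31, 40, 50
n = 50; position = n/4 = 12.5.
This falls in the class [60, 80): L = 60, F = 9, f = 4, h = 20.
Lower quartile ≈ 60 + ((12.5 − 9) / 4) × 20 = 77.5000

77.50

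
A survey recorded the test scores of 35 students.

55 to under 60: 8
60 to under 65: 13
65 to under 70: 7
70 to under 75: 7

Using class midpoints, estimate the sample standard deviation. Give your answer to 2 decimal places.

5.30

Midpoints: 57.5, 62.5, 67.5, 72.5
n = 35, Σfm = 2252.5, mean = 64.3571
Σfm² = 145918.75
Σf(m − x̄)² = Σfm² − (Σfm)²/n = 145918.75 − 2252.5²/35 = 954.2857
Sample variance = 954.2857 / 34 = 28.0672
Standard deviation = √28.0672 = 5.2979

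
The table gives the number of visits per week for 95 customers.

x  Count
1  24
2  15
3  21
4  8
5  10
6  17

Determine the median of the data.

3

Cumulative frequencies: 24, 39, 60, 68, 78, 95
n = 95, so the median is the value in position (n+1)/2 = 48.
Position 48 falls at value 3.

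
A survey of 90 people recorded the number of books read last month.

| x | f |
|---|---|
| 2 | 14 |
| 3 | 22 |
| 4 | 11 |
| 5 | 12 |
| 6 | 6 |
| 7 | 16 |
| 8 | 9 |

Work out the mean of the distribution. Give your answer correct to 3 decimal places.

Values: 2, 3, 4, 5, 6, 7, 8
Σfx = 14×2 + 22×3 + 11×4 + 12×5 + 6×6 + 16×7 + 9×8 = 418
n = Σf = 90
Mean = 418 / 90 = 4.6444

4.644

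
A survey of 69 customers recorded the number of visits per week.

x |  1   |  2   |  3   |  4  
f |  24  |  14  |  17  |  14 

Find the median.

Cumulative frequencies: 24, 38, 55, 69
n = 69, so the median is the value in position (n+1)/2 = 35.
Position 35 falls at value 2.

2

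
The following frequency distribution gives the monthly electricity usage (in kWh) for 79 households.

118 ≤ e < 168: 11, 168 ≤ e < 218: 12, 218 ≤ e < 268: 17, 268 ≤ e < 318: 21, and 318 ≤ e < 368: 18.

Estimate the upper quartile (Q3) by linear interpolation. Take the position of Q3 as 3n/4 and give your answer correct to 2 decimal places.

Cumulative frequencies: 11, 23, 40, 61, 79
n = 79; position = 3n/4 = 59.25.
This falls in the class 268 ≤ e < 318: L = 268, F = 40, f = 21, h = 50.
Upper quartile ≈ 268 + ((59.25 − 40) / 21) × 50 = 313.8333

313.83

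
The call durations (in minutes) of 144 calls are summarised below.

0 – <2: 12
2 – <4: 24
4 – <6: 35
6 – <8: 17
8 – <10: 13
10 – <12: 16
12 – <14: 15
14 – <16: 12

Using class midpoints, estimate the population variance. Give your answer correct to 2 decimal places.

17.79

Midpoints: 1, 3, 5, 7, 9, 11, 13, 15
n = 144, Σfm = 1046, mean = 7.2639
Σfm² = 10160
Σf(m − x̄)² = Σfm² − (Σfm)²/n = 10160 − 1046²/144 = 2561.9722
Population variance = 2561.9722 / 144 = 17.7915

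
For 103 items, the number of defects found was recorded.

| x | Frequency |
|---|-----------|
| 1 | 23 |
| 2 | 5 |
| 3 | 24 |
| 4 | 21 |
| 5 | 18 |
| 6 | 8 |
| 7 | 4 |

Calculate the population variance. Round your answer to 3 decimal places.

2.966

Values: 1, 2, 3, 4, 5, 6, 7
n = 103, Σfx = 355, mean = 3.4466
Σfx² = 1529
Σf(x − x̄)² = Σfx² − (Σfx)²/n = 1529 − 355²/103 = 305.4563
Population variance = 305.4563 / 103 = 2.9656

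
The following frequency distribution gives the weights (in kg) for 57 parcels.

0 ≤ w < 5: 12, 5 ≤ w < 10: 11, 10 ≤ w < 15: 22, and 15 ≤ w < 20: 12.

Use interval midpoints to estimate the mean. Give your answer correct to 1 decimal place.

Midpoints: 2.5, 7.5, 12.5, 17.5
Σfm = 12×2.5 + 11×7.5 + 22×12.5 + 12×17.5 = 597.5
n = Σf = 57
Mean = 597.5 / 57 = 10.4825

10.5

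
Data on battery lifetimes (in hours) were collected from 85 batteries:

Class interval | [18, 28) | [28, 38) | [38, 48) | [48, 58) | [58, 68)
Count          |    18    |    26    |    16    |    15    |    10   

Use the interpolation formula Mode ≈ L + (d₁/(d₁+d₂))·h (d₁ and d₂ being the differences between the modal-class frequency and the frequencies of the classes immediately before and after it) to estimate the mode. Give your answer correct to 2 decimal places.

32.44

Modal class: [28, 38) (highest frequency 26).
d₁ = 26 − 18 = 8, d₂ = 26 − 16 = 10
Mode ≈ 28 + (8/(8+10)) × 10 = 28 + 4.4444 = 32.4444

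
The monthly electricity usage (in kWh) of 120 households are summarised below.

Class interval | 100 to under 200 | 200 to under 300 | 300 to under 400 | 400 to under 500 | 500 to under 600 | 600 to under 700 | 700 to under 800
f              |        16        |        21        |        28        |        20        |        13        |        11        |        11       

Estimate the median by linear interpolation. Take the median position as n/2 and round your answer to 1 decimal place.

Cumulative frequencies: 16, 37, 65, 85, 98, 109, 120
n = 120; position = n/2 = 60.
This falls in the class 300 to under 400: L = 300, F = 37, f = 28, h = 100.
Median ≈ 300 + ((60 − 37) / 28) × 100 = 382.1429

382.1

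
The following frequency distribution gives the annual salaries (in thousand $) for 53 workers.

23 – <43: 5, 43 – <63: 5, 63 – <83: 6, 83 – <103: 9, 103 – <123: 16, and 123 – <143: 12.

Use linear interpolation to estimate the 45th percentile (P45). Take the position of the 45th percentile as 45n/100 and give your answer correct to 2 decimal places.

100.44

Cumulative frequencies: 5, 10, 16, 25, 41, 53
n = 53; position = 45n/100 = 23.85.
This falls in the class 83 – <103: L = 83, F = 16, f = 9, h = 20.
45th percentile ≈ 83 + ((23.85 − 16) / 9) × 20 = 100.4444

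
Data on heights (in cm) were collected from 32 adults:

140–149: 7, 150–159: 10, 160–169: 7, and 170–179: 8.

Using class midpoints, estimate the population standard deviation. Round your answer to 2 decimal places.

10.90

Midpoints: 144.5, 154.5, 164.5, 174.5
n = 32, Σfm = 5104, mean = 159.5000
Σfm² = 817888
Σf(m − x̄)² = Σfm² − (Σfm)²/n = 817888 − 5104²/32 = 3800.0000
Population variance = 3800.0000 / 32 = 118.7500
Standard deviation = √118.7500 = 10.8972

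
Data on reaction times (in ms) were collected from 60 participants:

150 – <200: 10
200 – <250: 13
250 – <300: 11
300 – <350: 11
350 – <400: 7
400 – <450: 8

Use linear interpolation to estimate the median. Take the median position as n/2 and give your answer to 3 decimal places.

281.818

Cumulative frequencies: 10, 23, 34, 45, 52, 60
n = 60; position = n/2 = 30.
This falls in the class 250 – <300: L = 250, F = 23, f = 11, h = 50.
Median ≈ 250 + ((30 − 23) / 11) × 50 = 281.8182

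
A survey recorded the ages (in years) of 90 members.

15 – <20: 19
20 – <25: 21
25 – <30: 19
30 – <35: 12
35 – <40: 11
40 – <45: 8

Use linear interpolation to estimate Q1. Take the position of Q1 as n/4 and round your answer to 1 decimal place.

Cumulative frequencies: 19, 40, 59, 71, 82, 90
n = 90; position = n/4 = 22.5.
This falls in the class 20 – <25: L = 20, F = 19, f = 21, h = 5.
Lower quartile ≈ 20 + ((22.5 − 19) / 21) × 5 = 20.8333

20.8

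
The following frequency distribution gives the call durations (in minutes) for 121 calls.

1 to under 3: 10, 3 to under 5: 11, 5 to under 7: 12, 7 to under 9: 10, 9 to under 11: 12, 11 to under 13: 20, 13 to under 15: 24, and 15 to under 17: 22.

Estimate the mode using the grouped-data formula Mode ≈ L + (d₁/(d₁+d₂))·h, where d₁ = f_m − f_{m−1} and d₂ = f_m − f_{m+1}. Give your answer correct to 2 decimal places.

14.33

Modal class: 13 to under 15 (highest frequency 24).
d₁ = 24 − 20 = 4, d₂ = 24 − 22 = 2
Mode ≈ 13 + (4/(4+2)) × 2 = 13 + 1.3333 = 14.3333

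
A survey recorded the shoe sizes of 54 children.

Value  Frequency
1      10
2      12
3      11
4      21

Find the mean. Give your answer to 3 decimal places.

2.796

Values: 1, 2, 3, 4
Σfx = 10×1 + 12×2 + 11×3 + 21×4 = 151
n = Σf = 54
Mean = 151 / 54 = 2.7963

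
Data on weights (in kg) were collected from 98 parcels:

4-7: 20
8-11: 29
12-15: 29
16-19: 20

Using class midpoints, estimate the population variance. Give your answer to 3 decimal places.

17.061

Midpoints: 5.5, 9.5, 13.5, 17.5
n = 98, Σfm = 1127, mean = 11.5000
Σfm² = 14632.5
Σf(m − x̄)² = Σfm² − (Σfm)²/n = 14632.5 − 1127²/98 = 1672.0000
Population variance = 1672.0000 / 98 = 17.0612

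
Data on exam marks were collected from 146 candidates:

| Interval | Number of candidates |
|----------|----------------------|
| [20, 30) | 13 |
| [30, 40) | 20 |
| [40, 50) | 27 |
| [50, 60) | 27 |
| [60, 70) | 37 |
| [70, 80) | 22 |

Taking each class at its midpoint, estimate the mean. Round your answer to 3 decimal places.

53.288

Midpoints: 25, 35, 45, 55, 65, 75
Σfm = 13×25 + 20×35 + 27×45 + 27×55 + 37×65 + 22×75 = 7780
n = Σf = 146
Mean = 7780 / 146 = 53.2877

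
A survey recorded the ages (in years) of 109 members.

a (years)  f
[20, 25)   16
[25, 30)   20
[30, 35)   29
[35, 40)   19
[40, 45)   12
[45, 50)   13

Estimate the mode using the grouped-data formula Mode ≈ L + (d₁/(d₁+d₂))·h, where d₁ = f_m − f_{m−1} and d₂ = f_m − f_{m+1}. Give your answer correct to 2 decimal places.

Modal class: [30, 35) (highest frequency 29).
d₁ = 29 − 20 = 9, d₂ = 29 − 19 = 10
Mode ≈ 30 + (9/(9+10)) × 5 = 30 + 2.3684 = 32.3684

32.37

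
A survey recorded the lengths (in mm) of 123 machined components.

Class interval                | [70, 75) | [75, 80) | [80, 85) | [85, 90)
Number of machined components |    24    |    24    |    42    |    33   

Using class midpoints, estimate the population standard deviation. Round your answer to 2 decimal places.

5.35

Midpoints: 72.5, 77.5, 82.5, 87.5
n = 123, Σfm = 9952.5, mean = 80.9146
Σfm² = 808818.75
Σf(m − x̄)² = Σfm² − (Σfm)²/n = 808818.75 − 9952.5²/123 = 3515.8537
Population variance = 3515.8537 / 123 = 28.5842
Standard deviation = √28.5842 = 5.3464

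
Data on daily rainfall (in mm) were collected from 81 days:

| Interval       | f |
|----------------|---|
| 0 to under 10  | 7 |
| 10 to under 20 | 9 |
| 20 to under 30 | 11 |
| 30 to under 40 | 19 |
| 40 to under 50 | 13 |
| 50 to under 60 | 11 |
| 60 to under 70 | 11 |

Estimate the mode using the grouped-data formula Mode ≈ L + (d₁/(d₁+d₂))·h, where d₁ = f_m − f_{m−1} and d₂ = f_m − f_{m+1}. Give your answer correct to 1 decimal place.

35.7

Modal class: 30 to under 40 (highest frequency 19).
d₁ = 19 − 11 = 8, d₂ = 19 − 13 = 6
Mode ≈ 30 + (8/(8+6)) × 10 = 30 + 5.7143 = 35.7143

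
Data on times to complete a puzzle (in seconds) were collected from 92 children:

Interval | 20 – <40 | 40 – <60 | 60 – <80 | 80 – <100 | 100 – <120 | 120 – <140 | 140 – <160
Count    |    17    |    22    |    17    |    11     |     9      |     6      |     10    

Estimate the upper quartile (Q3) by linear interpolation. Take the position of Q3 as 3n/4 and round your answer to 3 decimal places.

104.444

Cumulative frequencies: 17, 39, 56, 67, 76, 82, 92
n = 92; position = 3n/4 = 69.
This falls in the class 100 – <120: L = 100, F = 67, f = 9, h = 20.
Upper quartile ≈ 100 + ((69 − 67) / 9) × 20 = 104.4444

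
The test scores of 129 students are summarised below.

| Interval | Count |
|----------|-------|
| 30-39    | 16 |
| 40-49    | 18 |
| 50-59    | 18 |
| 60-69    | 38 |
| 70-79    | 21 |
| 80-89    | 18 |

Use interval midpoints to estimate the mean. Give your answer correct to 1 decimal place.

61.0

Midpoints: 34.5, 44.5, 54.5, 64.5, 74.5, 84.5
Σfm = 16×34.5 + 18×44.5 + 18×54.5 + 38×64.5 + 21×74.5 + 18×84.5 = 7870.5
n = Σf = 129
Mean = 7870.5 / 129 = 61.0116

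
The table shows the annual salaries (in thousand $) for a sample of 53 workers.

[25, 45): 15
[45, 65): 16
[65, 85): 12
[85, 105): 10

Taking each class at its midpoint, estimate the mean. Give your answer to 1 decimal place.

Midpoints: 35, 55, 75, 95
Σfm = 15×35 + 16×55 + 12×75 + 10×95 = 3255
n = Σf = 53
Mean = 3255 / 53 = 61.4151

61.4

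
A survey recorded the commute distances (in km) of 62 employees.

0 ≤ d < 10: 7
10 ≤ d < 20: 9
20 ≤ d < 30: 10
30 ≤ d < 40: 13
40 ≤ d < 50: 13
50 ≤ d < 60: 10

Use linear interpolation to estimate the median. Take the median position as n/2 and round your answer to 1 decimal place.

33.8

Cumulative frequencies: 7, 16, 26, 39, 52, 62
n = 62; position = n/2 = 31.
This falls in the class 30 ≤ d < 40: L = 30, F = 26, f = 13, h = 10.
Median ≈ 30 + ((31 − 26) / 13) × 10 = 33.8462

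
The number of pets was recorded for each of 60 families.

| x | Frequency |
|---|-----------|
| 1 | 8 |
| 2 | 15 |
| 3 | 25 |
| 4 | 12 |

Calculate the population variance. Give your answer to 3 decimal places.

Values: 1, 2, 3, 4
n = 60, Σfx = 161, mean = 2.6833
Σfx² = 485
Σf(x − x̄)² = Σfx² − (Σfx)²/n = 485 − 161²/60 = 52.9833
Population variance = 52.9833 / 60 = 0.8831

0.883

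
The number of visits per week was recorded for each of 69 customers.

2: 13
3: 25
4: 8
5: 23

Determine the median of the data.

3

Cumulative frequencies: 13, 38, 46, 69
n = 69, so the median is the value in position (n+1)/2 = 35.
Position 35 falls at value 3.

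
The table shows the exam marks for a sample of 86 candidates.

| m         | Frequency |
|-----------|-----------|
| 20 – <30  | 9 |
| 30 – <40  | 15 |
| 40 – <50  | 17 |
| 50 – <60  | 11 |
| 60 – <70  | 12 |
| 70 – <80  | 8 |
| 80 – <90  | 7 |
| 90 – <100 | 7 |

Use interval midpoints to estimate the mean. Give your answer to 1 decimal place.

55.3

Midpoints: 25, 35, 45, 55, 65, 75, 85, 95
Σfm = 9×25 + 15×35 + 17×45 + 11×55 + 12×65 + 8×75 + 7×85 + 7×95 = 4760
n = Σf = 86
Mean = 4760 / 86 = 55.3488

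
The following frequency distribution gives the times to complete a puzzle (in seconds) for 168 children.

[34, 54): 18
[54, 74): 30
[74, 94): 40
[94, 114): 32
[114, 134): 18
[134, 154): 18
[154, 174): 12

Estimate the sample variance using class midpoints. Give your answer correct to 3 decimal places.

Midpoints: 44, 64, 84, 104, 124, 144, 164
n = 168, Σfm = 16192, mean = 96.3810
Σfm² = 1758848
Σf(m − x̄)² = Σfm² − (Σfm)²/n = 1758848 − 16192²/168 = 198247.6190
Sample variance = 198247.6190 / 167 = 1187.1115

1187.111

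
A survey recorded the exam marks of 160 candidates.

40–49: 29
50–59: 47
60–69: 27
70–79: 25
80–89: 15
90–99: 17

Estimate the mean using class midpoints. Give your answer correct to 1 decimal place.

Midpoints: 44.5, 54.5, 64.5, 74.5, 84.5, 94.5
Σfm = 29×44.5 + 47×54.5 + 27×64.5 + 25×74.5 + 15×84.5 + 17×94.5 = 10330
n = Σf = 160
Mean = 10330 / 160 = 64.5625

64.6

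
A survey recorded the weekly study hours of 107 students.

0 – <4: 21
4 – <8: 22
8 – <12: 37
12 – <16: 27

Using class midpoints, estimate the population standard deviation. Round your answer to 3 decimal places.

Midpoints: 2, 6, 10, 14
n = 107, Σfm = 922, mean = 8.6168
Σfm² = 9868
Σf(m − x̄)² = Σfm² − (Σfm)²/n = 9868 − 922²/107 = 1923.2897
Population variance = 1923.2897 / 107 = 17.9747
Standard deviation = √17.9747 = 4.2397

4.240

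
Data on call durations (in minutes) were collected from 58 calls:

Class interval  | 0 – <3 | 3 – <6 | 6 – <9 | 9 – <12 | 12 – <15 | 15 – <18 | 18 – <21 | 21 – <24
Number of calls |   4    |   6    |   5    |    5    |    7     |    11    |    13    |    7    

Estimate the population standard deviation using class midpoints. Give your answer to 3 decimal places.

Midpoints: 1.5, 4.5, 7.5, 10.5, 13.5, 16.5, 19.5, 22.5
n = 58, Σfm = 810, mean = 13.9655
Σfm² = 13720.5
Σf(m − x̄)² = Σfm² − (Σfm)²/n = 13720.5 − 810²/58 = 2408.4310
Population variance = 2408.4310 / 58 = 41.5247
Standard deviation = √41.5247 = 6.4440

6.444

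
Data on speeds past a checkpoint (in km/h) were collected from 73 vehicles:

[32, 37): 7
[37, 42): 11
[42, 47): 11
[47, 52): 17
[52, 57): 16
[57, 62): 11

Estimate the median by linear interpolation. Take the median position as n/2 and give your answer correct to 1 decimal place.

Cumulative frequencies: 7, 18, 29, 46, 62, 73
n = 73; position = n/2 = 36.5.
This falls in the class [47, 52): L = 47, F = 29, f = 17, h = 5.
Median ≈ 47 + ((36.5 − 29) / 17) × 5 = 49.2059

49.2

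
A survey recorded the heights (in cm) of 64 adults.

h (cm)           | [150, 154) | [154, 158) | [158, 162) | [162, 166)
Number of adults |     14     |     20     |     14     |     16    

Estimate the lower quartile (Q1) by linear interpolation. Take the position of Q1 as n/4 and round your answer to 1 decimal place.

154.4

Cumulative frequencies: 14, 34, 48, 64
n = 64; position = n/4 = 16.
This falls in the class [154, 158): L = 154, F = 14, f = 20, h = 4.
Lower quartile ≈ 154 + ((16 − 14) / 20) × 4 = 154.4000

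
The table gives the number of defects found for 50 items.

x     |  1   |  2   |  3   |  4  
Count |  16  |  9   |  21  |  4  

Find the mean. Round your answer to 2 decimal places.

Values: 1, 2, 3, 4
Σfx = 16×1 + 9×2 + 21×3 + 4×4 = 113
n = Σf = 50
Mean = 113 / 50 = 2.2600

2.26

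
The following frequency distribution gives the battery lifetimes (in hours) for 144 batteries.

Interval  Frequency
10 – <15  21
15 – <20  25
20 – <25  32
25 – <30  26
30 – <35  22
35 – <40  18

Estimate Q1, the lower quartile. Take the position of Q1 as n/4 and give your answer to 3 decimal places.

Cumulative frequencies: 21, 46, 78, 104, 126, 144
n = 144; position = n/4 = 36.
This falls in the class 15 – <20: L = 15, F = 21, f = 25, h = 5.
Lower quartile ≈ 15 + ((36 − 21) / 25) × 5 = 18.0000

18.000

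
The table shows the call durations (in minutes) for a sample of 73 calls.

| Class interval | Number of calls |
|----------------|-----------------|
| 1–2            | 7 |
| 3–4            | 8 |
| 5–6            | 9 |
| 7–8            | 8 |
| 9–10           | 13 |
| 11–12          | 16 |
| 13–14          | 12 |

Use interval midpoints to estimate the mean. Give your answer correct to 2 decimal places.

8.46

Midpoints: 1.5, 3.5, 5.5, 7.5, 9.5, 11.5, 13.5
Σfm = 7×1.5 + 8×3.5 + 9×5.5 + 8×7.5 + 13×9.5 + 16×11.5 + 12×13.5 = 617.5
n = Σf = 73
Mean = 617.5 / 73 = 8.4589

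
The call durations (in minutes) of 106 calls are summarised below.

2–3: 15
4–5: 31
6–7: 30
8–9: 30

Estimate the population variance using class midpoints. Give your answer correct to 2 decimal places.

Midpoints: 2.5, 4.5, 6.5, 8.5
n = 106, Σfm = 627, mean = 5.9151
Σfm² = 4156.5
Σf(m − x̄)² = Σfm² − (Σfm)²/n = 4156.5 − 627²/106 = 447.7358
Population variance = 447.7358 / 106 = 4.2239

4.22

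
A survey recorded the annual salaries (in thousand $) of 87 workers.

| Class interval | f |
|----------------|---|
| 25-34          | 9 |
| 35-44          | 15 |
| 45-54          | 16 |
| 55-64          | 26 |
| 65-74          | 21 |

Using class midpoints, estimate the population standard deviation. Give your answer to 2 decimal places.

13.00

Midpoints: 29.5, 39.5, 49.5, 59.5, 69.5
n = 87, Σfm = 4656.5, mean = 53.5230
Σfm² = 263921.75
Σf(m − x̄)² = Σfm² − (Σfm)²/n = 263921.75 − 4656.5²/87 = 14691.9540
Population variance = 14691.9540 / 87 = 168.8730
Standard deviation = √168.8730 = 12.9951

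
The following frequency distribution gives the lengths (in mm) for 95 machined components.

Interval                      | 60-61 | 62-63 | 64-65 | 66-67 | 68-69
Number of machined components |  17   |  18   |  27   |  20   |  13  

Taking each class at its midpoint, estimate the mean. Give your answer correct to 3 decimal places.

Midpoints: 60.5, 62.5, 64.5, 66.5, 68.5
Σfm = 17×60.5 + 18×62.5 + 27×64.5 + 20×66.5 + 13×68.5 = 6115.5
n = Σf = 95
Mean = 6115.5 / 95 = 64.3737

64.374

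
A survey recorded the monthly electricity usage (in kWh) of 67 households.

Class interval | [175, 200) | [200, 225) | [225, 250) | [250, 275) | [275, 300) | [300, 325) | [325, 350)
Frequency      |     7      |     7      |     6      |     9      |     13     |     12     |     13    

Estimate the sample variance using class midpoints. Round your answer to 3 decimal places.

2431.027

Midpoints: 187.5, 212.5, 237.5, 262.5, 287.5, 312.5, 337.5
n = 67, Σfm = 18462.5, mean = 275.5597
Σfm² = 5247968.75
Σf(m − x̄)² = Σfm² − (Σfm)²/n = 5247968.75 − 18462.5²/67 = 160447.7612
Sample variance = 160447.7612 / 66 = 2431.0267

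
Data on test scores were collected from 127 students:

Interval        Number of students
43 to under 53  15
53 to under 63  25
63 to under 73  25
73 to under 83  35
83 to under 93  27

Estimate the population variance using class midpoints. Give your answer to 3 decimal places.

172.360

Midpoints: 48, 58, 68, 78, 88
n = 127, Σfm = 8976, mean = 70.6772
Σfm² = 656288
Σf(m − x̄)² = Σfm² − (Σfm)²/n = 656288 − 8976²/127 = 21889.7638
Population variance = 21889.7638 / 127 = 172.3603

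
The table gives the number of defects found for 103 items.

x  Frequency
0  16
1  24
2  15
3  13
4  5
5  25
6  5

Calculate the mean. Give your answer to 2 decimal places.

Values: 0, 1, 2, 3, 4, 5, 6
Σfx = 16×0 + 24×1 + 15×2 + 13×3 + 5×4 + 25×5 + 5×6 = 268
n = Σf = 103
Mean = 268 / 103 = 2.6019

2.60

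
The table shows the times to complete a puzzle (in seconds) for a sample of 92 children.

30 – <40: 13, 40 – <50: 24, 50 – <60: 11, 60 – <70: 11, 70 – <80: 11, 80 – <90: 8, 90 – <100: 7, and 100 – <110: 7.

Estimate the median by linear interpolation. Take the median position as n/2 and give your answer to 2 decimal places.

58.18

Cumulative frequencies: 13, 37, 48, 59, 70, 78, 85, 92
n = 92; position = n/2 = 46.
This falls in the class 50 – <60: L = 50, F = 37, f = 11, h = 10.
Median ≈ 50 + ((46 − 37) / 11) × 10 = 58.1818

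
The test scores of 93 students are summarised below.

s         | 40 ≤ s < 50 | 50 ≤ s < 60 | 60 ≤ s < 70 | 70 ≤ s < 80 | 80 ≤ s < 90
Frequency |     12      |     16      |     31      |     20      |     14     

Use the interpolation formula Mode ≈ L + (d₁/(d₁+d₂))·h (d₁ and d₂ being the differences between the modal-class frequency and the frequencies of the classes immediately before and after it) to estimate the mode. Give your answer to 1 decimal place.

65.8

Modal class: 60 ≤ s < 70 (highest frequency 31).
d₁ = 31 − 16 = 15, d₂ = 31 − 20 = 11
Mode ≈ 60 + (15/(15+11)) × 10 = 60 + 5.7692 = 65.7692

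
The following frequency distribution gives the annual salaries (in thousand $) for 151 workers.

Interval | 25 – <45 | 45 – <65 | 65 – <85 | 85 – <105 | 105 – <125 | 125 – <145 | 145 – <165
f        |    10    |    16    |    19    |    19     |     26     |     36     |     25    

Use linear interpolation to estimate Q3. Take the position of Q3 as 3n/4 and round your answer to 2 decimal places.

137.92

Cumulative frequencies: 10, 26, 45, 64, 90, 126, 151
n = 151; position = 3n/4 = 113.25.
This falls in the class 125 – <145: L = 125, F = 90, f = 36, h = 20.
Upper quartile ≈ 125 + ((113.25 − 90) / 36) × 20 = 137.9167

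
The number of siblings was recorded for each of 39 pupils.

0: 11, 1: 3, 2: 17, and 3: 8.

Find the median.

Cumulative frequencies: 11, 14, 31, 39
n = 39, so the median is the value in position (n+1)/2 = 20.
Position 20 falls at value 2.

2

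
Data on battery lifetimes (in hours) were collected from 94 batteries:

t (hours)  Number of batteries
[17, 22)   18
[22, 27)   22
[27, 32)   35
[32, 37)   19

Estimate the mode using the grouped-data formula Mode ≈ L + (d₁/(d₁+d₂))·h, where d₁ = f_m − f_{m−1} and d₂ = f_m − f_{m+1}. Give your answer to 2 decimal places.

29.24

Modal class: [27, 32) (highest frequency 35).
d₁ = 35 − 22 = 13, d₂ = 35 − 19 = 16
Mode ≈ 27 + (13/(13+16)) × 5 = 27 + 2.2414 = 29.2414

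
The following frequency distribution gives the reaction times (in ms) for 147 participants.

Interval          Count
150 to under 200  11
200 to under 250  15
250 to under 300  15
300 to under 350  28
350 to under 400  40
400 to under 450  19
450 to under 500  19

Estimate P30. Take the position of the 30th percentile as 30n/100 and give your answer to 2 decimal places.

305.54

Cumulative frequencies: 11, 26, 41, 69, 109, 128, 147
n = 147; position = 30n/100 = 44.1.
This falls in the class 300 to under 350: L = 300, F = 41, f = 28, h = 50.
30th percentile ≈ 300 + ((44.1 − 41) / 28) × 50 = 305.5357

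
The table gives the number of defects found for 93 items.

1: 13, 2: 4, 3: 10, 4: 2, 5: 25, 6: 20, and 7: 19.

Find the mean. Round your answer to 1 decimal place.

4.7

Values: 1, 2, 3, 4, 5, 6, 7
Σfx = 13×1 + 4×2 + 10×3 + 2×4 + 25×5 + 20×6 + 19×7 = 437
n = Σf = 93
Mean = 437 / 93 = 4.6989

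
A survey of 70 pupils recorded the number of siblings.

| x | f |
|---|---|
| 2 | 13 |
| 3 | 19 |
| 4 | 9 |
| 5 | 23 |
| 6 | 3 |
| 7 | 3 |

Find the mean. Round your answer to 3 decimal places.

Values: 2, 3, 4, 5, 6, 7
Σfx = 13×2 + 19×3 + 9×4 + 23×5 + 3×6 + 3×7 = 273
n = Σf = 70
Mean = 273 / 70 = 3.9000

3.900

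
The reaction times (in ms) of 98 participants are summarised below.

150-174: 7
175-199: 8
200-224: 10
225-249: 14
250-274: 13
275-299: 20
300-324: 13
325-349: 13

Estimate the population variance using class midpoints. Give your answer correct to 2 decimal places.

Midpoints: 162, 187, 212, 237, 262, 287, 312, 337
n = 98, Σfm = 25651, mean = 261.7449
Σfm² = 6980887
Σf(m − x̄)² = Σfm² − (Σfm)²/n = 6980887 − 25651²/98 = 266868.6224
Population variance = 266868.6224 / 98 = 2723.1492

2723.15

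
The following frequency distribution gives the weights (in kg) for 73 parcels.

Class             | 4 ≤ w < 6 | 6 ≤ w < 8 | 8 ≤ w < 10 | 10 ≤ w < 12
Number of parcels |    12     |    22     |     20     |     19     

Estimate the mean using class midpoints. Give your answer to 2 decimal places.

8.26

Midpoints: 5, 7, 9, 11
Σfm = 12×5 + 22×7 + 20×9 + 19×11 = 603
n = Σf = 73
Mean = 603 / 73 = 8.2603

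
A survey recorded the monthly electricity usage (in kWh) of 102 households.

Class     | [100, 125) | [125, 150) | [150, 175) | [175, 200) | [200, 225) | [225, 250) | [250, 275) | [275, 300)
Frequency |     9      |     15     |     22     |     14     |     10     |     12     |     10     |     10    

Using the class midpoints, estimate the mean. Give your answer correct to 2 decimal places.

193.63

Midpoints: 112.5, 137.5, 162.5, 187.5, 212.5, 237.5, 262.5, 287.5
Σfm = 9×112.5 + 15×137.5 + 22×162.5 + 14×187.5 + 10×212.5 + 12×237.5 + 10×262.5 + 10×287.5 = 19750
n = Σf = 102
Mean = 19750 / 102 = 193.6275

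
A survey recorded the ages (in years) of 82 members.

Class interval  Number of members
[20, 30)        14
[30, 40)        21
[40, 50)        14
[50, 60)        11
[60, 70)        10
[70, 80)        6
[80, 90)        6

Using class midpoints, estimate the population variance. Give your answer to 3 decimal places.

Midpoints: 25, 35, 45, 55, 65, 75, 85
n = 82, Σfm = 3930, mean = 47.9268
Σfm² = 215450
Σf(m − x̄)² = Σfm² − (Σfm)²/n = 215450 − 3930²/82 = 27097.5610
Population variance = 27097.5610 / 82 = 330.4581

330.458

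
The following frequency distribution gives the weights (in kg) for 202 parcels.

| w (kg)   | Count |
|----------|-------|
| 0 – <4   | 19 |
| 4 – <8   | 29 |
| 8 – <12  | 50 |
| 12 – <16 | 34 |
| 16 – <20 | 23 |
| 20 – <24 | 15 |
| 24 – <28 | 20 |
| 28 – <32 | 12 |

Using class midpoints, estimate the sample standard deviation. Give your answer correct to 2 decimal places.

7.94

Midpoints: 2, 6, 10, 14, 18, 22, 26, 30
n = 202, Σfm = 2812, mean = 13.9208
Σfm² = 51816
Σf(m − x̄)² = Σfm² − (Σfm)²/n = 51816 − 2812²/202 = 12670.7327
Sample variance = 12670.7327 / 201 = 63.0385
Standard deviation = √63.0385 = 7.9397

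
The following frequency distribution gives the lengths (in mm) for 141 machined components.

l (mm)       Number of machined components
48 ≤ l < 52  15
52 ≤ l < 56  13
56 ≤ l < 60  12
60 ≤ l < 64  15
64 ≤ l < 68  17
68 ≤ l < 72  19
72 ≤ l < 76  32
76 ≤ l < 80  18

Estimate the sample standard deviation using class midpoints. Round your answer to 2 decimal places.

9.13

Midpoints: 50, 54, 58, 62, 66, 70, 74, 78
n = 141, Σfm = 9302, mean = 65.9716
Σfm² = 625332
Σf(m − x̄)² = Σfm² − (Σfm)²/n = 625332 − 9302²/141 = 11663.8865
Sample variance = 11663.8865 / 140 = 83.3135
Standard deviation = √83.3135 = 9.1276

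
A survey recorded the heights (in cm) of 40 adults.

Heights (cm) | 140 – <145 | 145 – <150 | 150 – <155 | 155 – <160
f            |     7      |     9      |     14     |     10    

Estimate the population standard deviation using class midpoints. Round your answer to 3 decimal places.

5.171

Midpoints: 142.5, 147.5, 152.5, 157.5
n = 40, Σfm = 6035, mean = 150.8750
Σfm² = 911600
Σf(m − x̄)² = Σfm² − (Σfm)²/n = 911600 − 6035²/40 = 1069.3750
Population variance = 1069.3750 / 40 = 26.7344
Standard deviation = √26.7344 = 5.1705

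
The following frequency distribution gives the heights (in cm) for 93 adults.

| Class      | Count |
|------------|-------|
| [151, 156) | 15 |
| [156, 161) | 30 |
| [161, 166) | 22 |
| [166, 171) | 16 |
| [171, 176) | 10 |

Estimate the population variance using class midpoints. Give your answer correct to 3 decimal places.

37.582

Midpoints: 153.5, 158.5, 163.5, 168.5, 173.5
n = 93, Σfm = 15085.5, mean = 162.2097
Σfm² = 2450509.25
Σf(m − x̄)² = Σfm² − (Σfm)²/n = 2450509.25 − 15085.5²/93 = 3495.1613
Population variance = 3495.1613 / 93 = 37.5824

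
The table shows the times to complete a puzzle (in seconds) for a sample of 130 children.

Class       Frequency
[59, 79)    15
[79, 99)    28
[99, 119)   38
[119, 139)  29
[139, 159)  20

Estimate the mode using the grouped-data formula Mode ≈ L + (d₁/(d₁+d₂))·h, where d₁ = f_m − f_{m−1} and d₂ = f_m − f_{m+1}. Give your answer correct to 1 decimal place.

109.5

Modal class: [99, 119) (highest frequency 38).
d₁ = 38 − 28 = 10, d₂ = 38 − 29 = 9
Mode ≈ 99 + (10/(10+9)) × 20 = 99 + 10.5263 = 109.5263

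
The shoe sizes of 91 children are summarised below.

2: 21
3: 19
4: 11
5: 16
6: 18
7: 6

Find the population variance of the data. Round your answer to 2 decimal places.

2.68

Values: 2, 3, 4, 5, 6, 7
n = 91, Σfx = 373, mean = 4.0989
Σfx² = 1773
Σf(x − x̄)² = Σfx² − (Σfx)²/n = 1773 − 373²/91 = 244.1099
Population variance = 244.1099 / 91 = 2.6825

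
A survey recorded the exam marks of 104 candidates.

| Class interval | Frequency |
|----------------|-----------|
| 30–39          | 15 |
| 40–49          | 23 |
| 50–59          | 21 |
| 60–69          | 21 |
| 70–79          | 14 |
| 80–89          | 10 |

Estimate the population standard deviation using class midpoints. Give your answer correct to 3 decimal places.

Midpoints: 34.5, 44.5, 54.5, 64.5, 74.5, 84.5
n = 104, Σfm = 5928, mean = 57.0000
Σfm² = 362246
Σf(m − x̄)² = Σfm² − (Σfm)²/n = 362246 − 5928²/104 = 24350.0000
Population variance = 24350.0000 / 104 = 234.1346
Standard deviation = √234.1346 = 15.3015

15.301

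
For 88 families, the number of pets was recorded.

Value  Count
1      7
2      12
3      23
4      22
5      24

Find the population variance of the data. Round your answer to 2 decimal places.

Values: 1, 2, 3, 4, 5
n = 88, Σfx = 308, mean = 3.5000
Σfx² = 1214
Σf(x − x̄)² = Σfx² − (Σfx)²/n = 1214 − 308²/88 = 136.0000
Population variance = 136.0000 / 88 = 1.5455

1.55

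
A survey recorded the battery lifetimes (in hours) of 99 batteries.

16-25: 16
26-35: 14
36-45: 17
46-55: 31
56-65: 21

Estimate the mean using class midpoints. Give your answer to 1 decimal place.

43.2

Midpoints: 20.5, 30.5, 40.5, 50.5, 60.5
Σfm = 16×20.5 + 14×30.5 + 17×40.5 + 31×50.5 + 21×60.5 = 4279.5
n = Σf = 99
Mean = 4279.5 / 99 = 43.2273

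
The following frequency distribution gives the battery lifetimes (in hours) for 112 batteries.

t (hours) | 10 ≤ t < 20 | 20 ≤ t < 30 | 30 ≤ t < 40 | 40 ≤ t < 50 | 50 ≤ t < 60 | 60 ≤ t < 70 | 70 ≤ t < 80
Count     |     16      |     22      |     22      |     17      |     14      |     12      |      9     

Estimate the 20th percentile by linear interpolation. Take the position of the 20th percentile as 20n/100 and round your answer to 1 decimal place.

22.9

Cumulative frequencies: 16, 38, 60, 77, 91, 103, 112
n = 112; position = 20n/100 = 22.4.
This falls in the class 20 ≤ t < 30: L = 20, F = 16, f = 22, h = 10.
20th percentile ≈ 20 + ((22.4 − 16) / 22) × 10 = 22.9091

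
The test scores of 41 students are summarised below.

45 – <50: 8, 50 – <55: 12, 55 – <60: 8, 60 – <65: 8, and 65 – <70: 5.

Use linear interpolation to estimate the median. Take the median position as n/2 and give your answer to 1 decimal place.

55.3

Cumulative frequencies: 8, 20, 28, 36, 41
n = 41; position = n/2 = 20.5.
This falls in the class 55 – <60: L = 55, F = 20, f = 8, h = 5.
Median ≈ 55 + ((20.5 − 20) / 8) × 5 = 55.3125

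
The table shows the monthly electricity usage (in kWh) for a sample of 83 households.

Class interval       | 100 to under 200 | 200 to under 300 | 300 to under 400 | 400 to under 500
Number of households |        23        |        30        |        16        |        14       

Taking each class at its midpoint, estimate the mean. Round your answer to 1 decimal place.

Midpoints: 150, 250, 350, 450
Σfm = 23×150 + 30×250 + 16×350 + 14×450 = 22850
n = Σf = 83
Mean = 22850 / 83 = 275.3012

275.3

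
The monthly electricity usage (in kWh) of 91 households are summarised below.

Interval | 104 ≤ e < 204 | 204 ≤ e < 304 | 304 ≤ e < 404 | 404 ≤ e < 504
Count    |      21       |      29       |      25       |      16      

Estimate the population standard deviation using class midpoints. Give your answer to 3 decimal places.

Midpoints: 154, 254, 354, 454
n = 91, Σfm = 26714, mean = 293.5604
Σfm² = 8799756
Σf(m − x̄)² = Σfm² − (Σfm)²/n = 8799756 − 26714²/91 = 957582.4176
Population variance = 957582.4176 / 91 = 10522.8837
Standard deviation = √10522.8837 = 102.5811

102.581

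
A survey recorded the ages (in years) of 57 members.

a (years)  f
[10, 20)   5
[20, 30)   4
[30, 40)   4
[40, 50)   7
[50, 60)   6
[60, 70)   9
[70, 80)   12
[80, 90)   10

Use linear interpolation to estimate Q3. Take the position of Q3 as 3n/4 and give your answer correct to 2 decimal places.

76.46

Cumulative frequencies: 5, 9, 13, 20, 26, 35, 47, 57
n = 57; position = 3n/4 = 42.75.
This falls in the class [70, 80): L = 70, F = 35, f = 12, h = 10.
Upper quartile ≈ 70 + ((42.75 − 35) / 12) × 10 = 76.4583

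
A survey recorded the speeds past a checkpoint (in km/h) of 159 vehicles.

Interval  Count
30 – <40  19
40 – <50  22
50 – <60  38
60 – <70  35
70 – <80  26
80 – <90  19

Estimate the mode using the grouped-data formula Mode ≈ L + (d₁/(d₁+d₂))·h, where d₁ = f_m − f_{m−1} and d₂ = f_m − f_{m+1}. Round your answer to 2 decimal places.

Modal class: 50 – <60 (highest frequency 38).
d₁ = 38 − 22 = 16, d₂ = 38 − 35 = 3
Mode ≈ 50 + (16/(16+3)) × 10 = 50 + 8.4211 = 58.4211

58.42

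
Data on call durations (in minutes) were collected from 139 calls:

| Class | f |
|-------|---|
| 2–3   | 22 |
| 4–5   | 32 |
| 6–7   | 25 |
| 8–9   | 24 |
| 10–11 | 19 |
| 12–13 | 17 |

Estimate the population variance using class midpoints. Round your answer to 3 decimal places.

10.450

Midpoints: 2.5, 4.5, 6.5, 8.5, 10.5, 12.5
n = 139, Σfm = 977.5, mean = 7.0324
Σfm² = 8326.75
Σf(m − x̄)² = Σfm² − (Σfm)²/n = 8326.75 − 977.5²/139 = 1452.6043
Population variance = 1452.6043 / 139 = 10.4504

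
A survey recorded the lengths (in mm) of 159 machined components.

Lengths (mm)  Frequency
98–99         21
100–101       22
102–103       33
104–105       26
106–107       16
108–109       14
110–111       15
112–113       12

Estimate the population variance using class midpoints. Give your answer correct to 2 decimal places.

Midpoints: 98.5, 100.5, 102.5, 104.5, 106.5, 108.5, 110.5, 112.5
n = 159, Σfm = 16609.5, mean = 104.4623
Σfm² = 1737901.75
Σf(m − x̄)² = Σfm² − (Σfm)²/n = 1737901.75 − 16609.5²/159 = 2835.7736
Population variance = 2835.7736 / 159 = 17.8351

17.84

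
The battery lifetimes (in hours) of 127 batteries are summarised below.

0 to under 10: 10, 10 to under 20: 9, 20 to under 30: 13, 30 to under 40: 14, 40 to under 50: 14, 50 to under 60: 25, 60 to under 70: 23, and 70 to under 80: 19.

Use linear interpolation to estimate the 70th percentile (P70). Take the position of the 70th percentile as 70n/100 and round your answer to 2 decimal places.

61.70

Cumulative frequencies: 10, 19, 32, 46, 60, 85, 108, 127
n = 127; position = 70n/100 = 88.9.
This falls in the class 60 to under 70: L = 60, F = 85, f = 23, h = 10.
70th percentile ≈ 60 + ((88.9 − 85) / 23) × 10 = 61.6957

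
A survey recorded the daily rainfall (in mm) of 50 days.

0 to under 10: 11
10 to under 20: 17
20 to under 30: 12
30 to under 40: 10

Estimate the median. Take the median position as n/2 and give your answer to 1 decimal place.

18.2

Cumulative frequencies: 11, 28, 40, 50
n = 50; position = n/2 = 25.
This falls in the class 10 to under 20: L = 10, F = 11, f = 17, h = 10.
Median ≈ 10 + ((25 − 11) / 17) × 10 = 18.2353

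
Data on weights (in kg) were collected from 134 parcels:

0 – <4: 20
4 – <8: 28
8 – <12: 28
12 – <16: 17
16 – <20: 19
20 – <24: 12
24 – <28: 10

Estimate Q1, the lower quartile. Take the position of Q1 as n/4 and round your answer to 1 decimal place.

Cumulative frequencies: 20, 48, 76, 93, 112, 124, 134
n = 134; position = n/4 = 33.5.
This falls in the class 4 – <8: L = 4, F = 20, f = 28, h = 4.
Lower quartile ≈ 4 + ((33.5 − 20) / 28) × 4 = 5.9286

5.9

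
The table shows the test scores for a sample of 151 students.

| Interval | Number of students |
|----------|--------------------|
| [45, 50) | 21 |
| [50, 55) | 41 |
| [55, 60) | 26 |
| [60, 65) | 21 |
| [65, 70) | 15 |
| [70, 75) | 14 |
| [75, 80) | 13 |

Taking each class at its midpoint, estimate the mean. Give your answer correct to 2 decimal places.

Midpoints: 47.5, 52.5, 57.5, 62.5, 67.5, 72.5, 77.5
Σfm = 21×47.5 + 41×52.5 + 26×57.5 + 21×62.5 + 15×67.5 + 14×72.5 + 13×77.5 = 8992.5
n = Σf = 151
Mean = 8992.5 / 151 = 59.5530

59.55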